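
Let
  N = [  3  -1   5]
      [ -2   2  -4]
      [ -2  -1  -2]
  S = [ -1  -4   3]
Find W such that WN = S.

W = [[5, 3, 5]]

Right-multiplying both sides by N⁻¹ gives W = SN⁻¹.
det N = 2; the adjugate gives N⁻¹ = [[-4, -7/2, -3], [2, 2, 1], [3, 5/2, 2]].
W = SN⁻¹ = [[-1, -4, 3]] · [[-4, -7/2, -3], [2, 2, 1], [3, 5/2, 2]] = [[5, 3, 5]].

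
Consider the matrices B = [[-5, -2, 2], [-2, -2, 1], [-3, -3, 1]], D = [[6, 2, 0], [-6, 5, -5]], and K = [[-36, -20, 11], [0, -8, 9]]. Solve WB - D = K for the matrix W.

WB = K + D = [[-30, -18, 11], [-6, -3, 4]].
Since B sits to the right of W, W = (K + D)B⁻¹.
det B = -3, so B⁻¹ = [[-1/3, 4/3, -2/3], [1/3, -1/3, -1/3], [0, 3, -2]].
W = (K + D)B⁻¹ = [[4, -1, 4], [1, 5, -3]].

W = [[4, -1, 4], [1, 5, -3]]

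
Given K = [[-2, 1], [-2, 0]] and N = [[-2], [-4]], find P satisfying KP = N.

P = [[2], [2]]

Since K multiplies P on the left, P = K⁻¹N.
K has determinant 2; K⁻¹ = [[0, -1/2], [1, -1]].
P = K⁻¹N = [[0, -1/2], [1, -1]] · [[-2], [-4]] = [[2], [2]].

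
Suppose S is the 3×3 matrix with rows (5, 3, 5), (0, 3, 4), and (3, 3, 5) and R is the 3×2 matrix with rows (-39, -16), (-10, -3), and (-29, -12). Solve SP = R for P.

Left-multiplying both sides by S⁻¹ gives P = S⁻¹R.
det S = 6, so S⁻¹ = [[1/2, 0, -1/2], [2, 5/3, -10/3], [-3/2, -1, 5/2]].
P = S⁻¹R = [[1/2, 0, -1/2], [2, 5/3, -10/3], [-3/2, -1, 5/2]] · [[-39, -16], [-10, -3], [-29, -12]] = [[-5, -2], [2, 3], [-4, -3]].

P = [[-5, -2], [2, 3], [-4, -3]]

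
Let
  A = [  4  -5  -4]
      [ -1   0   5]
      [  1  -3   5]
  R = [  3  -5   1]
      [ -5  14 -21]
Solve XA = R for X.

Right-multiplying both sides by A⁻¹ gives X = RA⁻¹.
det A = -2, so A⁻¹ = [[-15/2, -37/2, 25/2], [-5, -12, 8], [-3/2, -7/2, 5/2]].
X = RA⁻¹ = [[3, -5, 1], [-5, 14, -21]] · [[-15/2, -37/2, 25/2], [-5, -12, 8], [-3/2, -7/2, 5/2]] = [[1, 1, 0], [-1, -2, -3]].

X = [[1, 1, 0], [-1, -2, -3]]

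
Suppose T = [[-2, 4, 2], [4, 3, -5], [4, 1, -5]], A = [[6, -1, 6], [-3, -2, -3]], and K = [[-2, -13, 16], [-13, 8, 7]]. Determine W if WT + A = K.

WT = K − A = [[-8, -12, 10], [-10, 10, 10]].
Since T sits to the right of W, W = (K − A)T⁻¹.
T has determinant 4; T⁻¹ = [[-5/2, 11/2, -13/2], [0, 1/2, -1/2], [-2, 9/2, -11/2]].
W = (K − A)T⁻¹ = [[0, -5, 3], [5, -5, 5]].

W = [[0, -5, 3], [5, -5, 5]]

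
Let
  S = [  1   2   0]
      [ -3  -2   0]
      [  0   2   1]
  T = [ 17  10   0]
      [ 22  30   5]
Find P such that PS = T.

Since S sits to the right of P, P = TS⁻¹.
det S = 4; the adjugate gives S⁻¹ = [[-1/2, -1/2, 0], [3/4, 1/4, 0], [-3/2, -1/2, 1]].
P = TS⁻¹ = [[17, 10, 0], [22, 30, 5]] · [[-1/2, -1/2, 0], [3/4, 1/4, 0], [-3/2, -1/2, 1]] = [[-1, -6, 0], [4, -6, 5]].

P = [[-1, -6, 0], [4, -6, 5]]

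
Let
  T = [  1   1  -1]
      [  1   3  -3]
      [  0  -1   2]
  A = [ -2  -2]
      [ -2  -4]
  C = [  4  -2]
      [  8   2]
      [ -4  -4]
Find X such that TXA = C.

X = T⁻¹CA⁻¹ (apply T⁻¹ on the left and A⁻¹ on the right).
det T = 2; the adjugate gives T⁻¹ = [[3/2, -1/2, 0], [-1, 1, 1], [-1/2, 1/2, 1]].
det A = 4; the adjugate gives A⁻¹ = [[-1, 1/2], [1/2, -1/2]].
T⁻¹C = [[2, -4], [0, 0], [-2, -2]].
X = (T⁻¹C)A⁻¹ = [[-4, 3], [0, 0], [1, 0]].

X = [[-4, 3], [0, 0], [1, 0]]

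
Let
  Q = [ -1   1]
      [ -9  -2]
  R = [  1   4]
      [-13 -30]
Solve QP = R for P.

Since Q multiplies P on the left, P = Q⁻¹R.
Q has determinant 11; Q⁻¹ = [[-2/11, -1/11], [9/11, -1/11]].
P = Q⁻¹R = [[-2/11, -1/11], [9/11, -1/11]] · [[1, 4], [-13, -30]] = [[1, 2], [2, 6]].

P = [[1, 2], [2, 6]]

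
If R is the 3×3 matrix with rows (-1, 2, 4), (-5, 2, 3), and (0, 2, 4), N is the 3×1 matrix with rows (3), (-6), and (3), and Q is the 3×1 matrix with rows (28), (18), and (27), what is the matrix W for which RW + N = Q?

W = [[-1], [2], [5]]

RW = Q − N = [[25], [24], [24]].
Left-multiplying both sides by R⁻¹ gives W = R⁻¹(Q − N).
det R = -2, so R⁻¹ = [[-1, 0, 1], [-10, 2, 17/2], [5, -1, -4]].
W = R⁻¹(Q − N) = [[-1], [2], [5]].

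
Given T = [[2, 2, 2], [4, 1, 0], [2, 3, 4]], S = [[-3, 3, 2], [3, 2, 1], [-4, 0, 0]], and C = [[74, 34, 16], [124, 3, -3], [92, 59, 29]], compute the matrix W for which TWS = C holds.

Isolating W: multiply by T⁻¹ from the left and S⁻¹ from the right, so W = T⁻¹CS⁻¹.
det T = -4, so T⁻¹ = [[-1, 1/2, 1/2], [4, -1, -2], [-5/2, 1/2, 3/2]].
det S = 4, so S⁻¹ = [[0, 0, -1/4], [-1, 2, 9/4], [2, -3, -15/4]].
T⁻¹C = [[34, -3, -3], [-12, 15, 9], [15, 5, 2]].
W = (T⁻¹C)S⁻¹ = [[-3, 3, -4], [3, 3, 3], [-1, 4, 0]].

W = [[-3, 3, -4], [3, 3, 3], [-1, 4, 0]]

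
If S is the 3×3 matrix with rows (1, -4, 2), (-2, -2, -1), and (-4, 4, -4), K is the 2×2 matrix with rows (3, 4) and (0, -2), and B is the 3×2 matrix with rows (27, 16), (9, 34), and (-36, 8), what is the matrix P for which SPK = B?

P = [[3, 4], [-3, 0], [-3, 3]]

P = S⁻¹BK⁻¹ (apply S⁻¹ on the left and K⁻¹ on the right).
det S = -4, so S⁻¹ = [[-3, 2, -2], [1, -1, 3/4], [4, -3, 5/2]].
det K = -6; the adjugate gives K⁻¹ = [[1/3, 2/3], [0, -1/2]].
S⁻¹B = [[9, 4], [-9, -12], [-9, -18]].
P = (S⁻¹B)K⁻¹ = [[3, 4], [-3, 0], [-3, 3]].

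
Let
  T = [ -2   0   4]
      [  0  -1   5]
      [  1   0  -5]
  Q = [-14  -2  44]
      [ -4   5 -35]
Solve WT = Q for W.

W = [[6, 2, -2], [5, -5, 6]]

T is on the right of W, so right-multiply by T⁻¹: W = QT⁻¹.
det T = -6, so T⁻¹ = [[-5/6, 0, -2/3], [-5/6, -1, -5/3], [-1/6, 0, -1/3]].
W = QT⁻¹ = [[-14, -2, 44], [-4, 5, -35]] · [[-5/6, 0, -2/3], [-5/6, -1, -5/3], [-1/6, 0, -1/3]] = [[6, 2, -2], [5, -5, 6]].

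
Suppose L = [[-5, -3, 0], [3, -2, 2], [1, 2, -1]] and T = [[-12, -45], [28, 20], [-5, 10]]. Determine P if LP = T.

P = [[6, 6], [-6, 5], [-1, 6]]

Left-multiplying both sides by L⁻¹ gives P = L⁻¹T.
L has determinant -5; L⁻¹ = [[2/5, 3/5, 6/5], [-1, -1, -2], [-8/5, -7/5, -19/5]].
P = L⁻¹T = [[2/5, 3/5, 6/5], [-1, -1, -2], [-8/5, -7/5, -19/5]] · [[-12, -45], [28, 20], [-5, 10]] = [[6, 6], [-6, 5], [-1, 6]].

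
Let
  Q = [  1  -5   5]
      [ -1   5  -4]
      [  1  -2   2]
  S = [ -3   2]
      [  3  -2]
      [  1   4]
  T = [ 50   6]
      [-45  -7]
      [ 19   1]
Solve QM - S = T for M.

M = [[2, 3], [-4, -2], [5, -1]]

QM = T + S = [[47, 8], [-42, -9], [20, 5]].
Left-multiplying both sides by Q⁻¹ gives M = Q⁻¹(T + S).
Q has determinant -3; Q⁻¹ = [[-2/3, 0, 5/3], [2/3, 1, 1/3], [1, 1, 0]].
M = Q⁻¹(T + S) = [[2, 3], [-4, -2], [5, -1]].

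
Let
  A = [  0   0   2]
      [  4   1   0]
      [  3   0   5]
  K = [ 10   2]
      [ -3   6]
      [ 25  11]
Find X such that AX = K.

Left-multiplying both sides by A⁻¹ gives X = A⁻¹K.
det A = -6; the adjugate gives A⁻¹ = [[-5/6, 0, 1/3], [10/3, 1, -4/3], [1/2, 0, 0]].
X = A⁻¹K = [[-5/6, 0, 1/3], [10/3, 1, -4/3], [1/2, 0, 0]] · [[10, 2], [-3, 6], [25, 11]] = [[0, 2], [-3, -2], [5, 1]].

X = [[0, 2], [-3, -2], [5, 1]]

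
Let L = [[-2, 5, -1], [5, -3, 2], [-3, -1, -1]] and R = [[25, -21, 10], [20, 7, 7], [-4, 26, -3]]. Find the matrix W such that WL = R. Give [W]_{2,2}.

6

L is on the right of W, so right-multiply by L⁻¹: W = RL⁻¹.
det L = -1, so L⁻¹ = [[-5, -6, -7], [1, 1, 1], [14, 17, 19]].
W = RL⁻¹ = [[25, -21, 10], [20, 7, 7], [-4, 26, -3]] · [[-5, -6, -7], [1, 1, 1], [14, 17, 19]] = [[-6, -1, -6], [5, 6, 0], [4, -1, -3]].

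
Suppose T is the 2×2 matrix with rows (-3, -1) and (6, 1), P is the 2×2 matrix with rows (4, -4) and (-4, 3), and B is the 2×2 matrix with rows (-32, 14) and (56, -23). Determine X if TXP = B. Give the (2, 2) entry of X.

-3

X = T⁻¹BP⁻¹ (apply T⁻¹ on the left and P⁻¹ on the right).
det T = 3; the adjugate gives T⁻¹ = [[1/3, 1/3], [-2, -1]].
det P = -4; the adjugate gives P⁻¹ = [[-3/4, -1], [-1, -1]].
T⁻¹B = [[8, -3], [8, -5]].
X = (T⁻¹B)P⁻¹ = [[-3, -5], [-1, -3]].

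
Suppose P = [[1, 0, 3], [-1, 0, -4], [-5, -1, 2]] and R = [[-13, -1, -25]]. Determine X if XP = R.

Since P sits to the right of X, X = RP⁻¹.
det P = -1; the adjugate gives P⁻¹ = [[4, 3, 0], [-22, -17, -1], [-1, -1, 0]].
X = RP⁻¹ = [[-13, -1, -25]] · [[4, 3, 0], [-22, -17, -1], [-1, -1, 0]] = [[-5, 3, 1]].

X = [[-5, 3, 1]]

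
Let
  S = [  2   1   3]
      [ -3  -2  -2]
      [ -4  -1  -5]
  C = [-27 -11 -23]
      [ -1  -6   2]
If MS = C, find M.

S is on the right of M, so right-multiply by S⁻¹: M = CS⁻¹.
det S = -6; the adjugate gives S⁻¹ = [[-4/3, -1/3, -2/3], [7/6, -1/3, 5/6], [5/6, 1/3, 1/6]].
M = CS⁻¹ = [[-27, -11, -23], [-1, -6, 2]] · [[-4/3, -1/3, -2/3], [7/6, -1/3, 5/6], [5/6, 1/3, 1/6]] = [[4, 5, 5], [-4, 3, -4]].

M = [[4, 5, 5], [-4, 3, -4]]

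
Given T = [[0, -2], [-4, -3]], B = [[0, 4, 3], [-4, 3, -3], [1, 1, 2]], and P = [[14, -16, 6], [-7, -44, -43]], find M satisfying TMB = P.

M = [[3, -2, -1], [2, 1, -3]]

M = T⁻¹PB⁻¹ (apply T⁻¹ on the left and B⁻¹ on the right).
det T = -8, so T⁻¹ = [[3/8, -1/4], [-1/2, 0]].
det B = -1; the adjugate gives B⁻¹ = [[-9, 5, 21], [-5, 3, 12], [7, -4, -16]].
T⁻¹P = [[7, 5, 13], [-7, 8, -3]].
M = (T⁻¹P)B⁻¹ = [[3, -2, -1], [2, 1, -3]].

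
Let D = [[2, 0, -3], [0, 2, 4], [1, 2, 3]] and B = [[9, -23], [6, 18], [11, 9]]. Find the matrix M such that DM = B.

M = [[6, -4], [1, -1], [1, 5]]

Since D multiplies M on the left, M = D⁻¹B.
det D = 2; the adjugate gives D⁻¹ = [[-1, -3, 3], [2, 9/2, -4], [-1, -2, 2]].
M = D⁻¹B = [[-1, -3, 3], [2, 9/2, -4], [-1, -2, 2]] · [[9, -23], [6, 18], [11, 9]] = [[6, -4], [1, -1], [1, 5]].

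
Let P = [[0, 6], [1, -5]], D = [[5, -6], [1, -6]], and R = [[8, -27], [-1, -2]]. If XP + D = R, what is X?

XP = R − D = [[3, -21], [-2, 4]].
Right-multiplying both sides by P⁻¹ gives X = (R − D)P⁻¹.
det P = -6; the adjugate gives P⁻¹ = [[5/6, 1], [1/6, 0]].
X = (R − D)P⁻¹ = [[-1, 3], [-1, -2]].

X = [[-1, 3], [-1, -2]]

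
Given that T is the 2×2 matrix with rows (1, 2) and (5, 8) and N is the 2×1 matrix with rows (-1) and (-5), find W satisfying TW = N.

T is on the left of W, so left-multiply by T⁻¹: W = T⁻¹N.
det T = -2, so T⁻¹ = [[-4, 1], [5/2, -1/2]].
W = T⁻¹N = [[-4, 1], [5/2, -1/2]] · [[-1], [-5]] = [[-1], [0]].

W = [[-1], [0]]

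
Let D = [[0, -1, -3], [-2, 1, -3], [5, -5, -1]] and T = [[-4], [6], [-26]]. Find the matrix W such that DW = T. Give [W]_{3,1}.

1

D is on the left of W, so left-multiply by D⁻¹: W = D⁻¹T.
det D = 2; the adjugate gives D⁻¹ = [[-8, 7, 3], [-17/2, 15/2, 3], [5/2, -5/2, -1]].
W = D⁻¹T = [[-8, 7, 3], [-17/2, 15/2, 3], [5/2, -5/2, -1]] · [[-4], [6], [-26]] = [[-4], [1], [1]].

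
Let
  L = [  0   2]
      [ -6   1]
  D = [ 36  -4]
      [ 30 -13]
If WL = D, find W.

W = [[1, -6], [-4, -5]]

L is on the right of W, so right-multiply by L⁻¹: W = DL⁻¹.
det L = 12; the adjugate gives L⁻¹ = [[1/12, -1/6], [1/2, 0]].
W = DL⁻¹ = [[36, -4], [30, -13]] · [[1/12, -1/6], [1/2, 0]] = [[1, -6], [-4, -5]].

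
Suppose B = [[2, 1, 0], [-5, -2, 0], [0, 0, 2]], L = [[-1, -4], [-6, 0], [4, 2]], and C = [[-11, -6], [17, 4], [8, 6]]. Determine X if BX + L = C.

BX = C − L = [[-10, -2], [23, 4], [4, 4]].
Since B multiplies X on the left, X = B⁻¹(C − L).
B has determinant 2; B⁻¹ = [[-2, -1, 0], [5, 2, 0], [0, 0, 1/2]].
X = B⁻¹(C − L) = [[-3, 0], [-4, -2], [2, 2]].

X = [[-3, 0], [-4, -2], [2, 2]]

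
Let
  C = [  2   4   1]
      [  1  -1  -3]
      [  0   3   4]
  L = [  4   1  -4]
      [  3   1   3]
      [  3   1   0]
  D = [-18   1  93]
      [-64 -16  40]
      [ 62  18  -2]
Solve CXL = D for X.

X = [[-5, -3, 3], [-4, 2, 4], [5, 1, -3]]

Isolating X: multiply by C⁻¹ from the left and L⁻¹ from the right, so X = C⁻¹DL⁻¹.
det C = -3; the adjugate gives C⁻¹ = [[-5/3, 13/3, 11/3], [4/3, -8/3, -7/3], [-1, 2, 2]].
L has determinant -3; L⁻¹ = [[1, 4/3, -7/3], [-3, -4, 8], [0, 1/3, -1/3]].
C⁻¹D = [[-20, -5, 11], [2, 2, 22], [14, 3, -17]].
X = (C⁻¹D)L⁻¹ = [[-5, -3, 3], [-4, 2, 4], [5, 1, -3]].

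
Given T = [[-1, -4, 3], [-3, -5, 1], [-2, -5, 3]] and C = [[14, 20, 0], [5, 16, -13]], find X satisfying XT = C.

Right-multiplying both sides by T⁻¹ gives X = CT⁻¹.
det T = -3; the adjugate gives T⁻¹ = [[10/3, 1, -11/3], [-7/3, -1, 8/3], [-5/3, -1, 7/3]].
X = CT⁻¹ = [[14, 20, 0], [5, 16, -13]] · [[10/3, 1, -11/3], [-7/3, -1, 8/3], [-5/3, -1, 7/3]] = [[0, -6, 2], [1, 2, -6]].

X = [[0, -6, 2], [1, 2, -6]]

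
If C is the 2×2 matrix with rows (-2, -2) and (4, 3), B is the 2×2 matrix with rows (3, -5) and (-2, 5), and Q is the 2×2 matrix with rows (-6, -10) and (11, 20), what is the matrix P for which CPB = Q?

P = C⁻¹QB⁻¹ (apply C⁻¹ on the left and B⁻¹ on the right).
det C = 2; the adjugate gives C⁻¹ = [[3/2, 1], [-2, -1]].
B has determinant 5; B⁻¹ = [[1, 1], [2/5, 3/5]].
C⁻¹Q = [[2, 5], [1, 0]].
P = (C⁻¹Q)B⁻¹ = [[4, 5], [1, 1]].

P = [[4, 5], [1, 1]]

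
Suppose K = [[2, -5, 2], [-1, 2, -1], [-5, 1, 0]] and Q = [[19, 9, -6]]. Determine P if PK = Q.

P = [[-2, 2, -5]]

Right-multiplying both sides by K⁻¹ gives P = QK⁻¹.
det K = -5, so K⁻¹ = [[-1/5, -2/5, -1/5], [-1, -2, 0], [-9/5, -23/5, 1/5]].
P = QK⁻¹ = [[19, 9, -6]] · [[-1/5, -2/5, -1/5], [-1, -2, 0], [-9/5, -23/5, 1/5]] = [[-2, 2, -5]].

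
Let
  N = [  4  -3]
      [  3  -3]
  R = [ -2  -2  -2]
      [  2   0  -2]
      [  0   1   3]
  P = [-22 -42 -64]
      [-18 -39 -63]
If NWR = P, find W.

W = [[2, 0, 1], [-4, -3, 2]]

W = N⁻¹PR⁻¹ (apply N⁻¹ on the left and R⁻¹ on the right).
N has determinant -3; N⁻¹ = [[1, -1], [1, -4/3]].
R has determinant 4; R⁻¹ = [[1/2, 1, 1], [-3/2, -3/2, -2], [1/2, 1/2, 1]].
N⁻¹P = [[-4, -3, -1], [2, 10, 20]].
W = (N⁻¹P)R⁻¹ = [[2, 0, 1], [-4, -3, 2]].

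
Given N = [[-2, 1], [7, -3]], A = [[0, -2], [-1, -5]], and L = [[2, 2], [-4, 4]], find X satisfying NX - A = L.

NX = L + A = [[2, 0], [-5, -1]].
Since N multiplies X on the left, X = N⁻¹(L + A).
N has determinant -1; N⁻¹ = [[3, 1], [7, 2]].
X = N⁻¹(L + A) = [[1, -1], [4, -2]].

X = [[1, -1], [4, -2]]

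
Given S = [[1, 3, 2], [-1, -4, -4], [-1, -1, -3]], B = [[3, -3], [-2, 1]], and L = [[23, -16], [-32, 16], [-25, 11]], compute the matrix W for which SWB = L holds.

W = [[4, 0], [1, 1], [-2, -5]]

Left-multiply by S⁻¹ and right-multiply by B⁻¹: W = S⁻¹LB⁻¹.
det S = 5; the adjugate gives S⁻¹ = [[8/5, 7/5, -4/5], [1/5, -1/5, 2/5], [-3/5, -2/5, -1/5]].
B has determinant -3; B⁻¹ = [[-1/3, -1], [-2/3, -1]].
S⁻¹L = [[12, -12], [1, -2], [4, 1]].
W = (S⁻¹L)B⁻¹ = [[4, 0], [1, 1], [-2, -5]].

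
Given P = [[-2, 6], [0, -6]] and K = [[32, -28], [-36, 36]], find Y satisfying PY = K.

Since P multiplies Y on the left, Y = P⁻¹K.
det P = 12, so P⁻¹ = [[-1/2, -1/2], [0, -1/6]].
Y = P⁻¹K = [[-1/2, -1/2], [0, -1/6]] · [[32, -28], [-36, 36]] = [[2, -4], [6, -6]].

Y = [[2, -4], [6, -6]]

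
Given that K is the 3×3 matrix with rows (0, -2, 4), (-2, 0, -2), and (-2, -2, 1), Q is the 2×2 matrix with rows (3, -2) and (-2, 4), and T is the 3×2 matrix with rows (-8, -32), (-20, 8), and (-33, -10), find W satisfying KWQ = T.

W = K⁻¹TQ⁻¹ (apply K⁻¹ on the left and Q⁻¹ on the right).
K has determinant 4; K⁻¹ = [[-1, -3/2, 1], [3/2, 2, -2], [1, 1, -1]].
det Q = 8; the adjugate gives Q⁻¹ = [[1/2, 1/4], [1/4, 3/8]].
K⁻¹T = [[5, 10], [14, -12], [5, -14]].
W = (K⁻¹T)Q⁻¹ = [[5, 5], [4, -1], [-1, -4]].

W = [[5, 5], [4, -1], [-1, -4]]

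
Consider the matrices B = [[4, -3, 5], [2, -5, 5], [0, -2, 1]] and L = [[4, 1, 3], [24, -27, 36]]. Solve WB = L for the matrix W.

Since B sits to the right of W, W = LB⁻¹.
B has determinant 6; B⁻¹ = [[5/6, -7/6, 5/3], [-1/3, 2/3, -5/3], [-2/3, 4/3, -7/3]].
W = LB⁻¹ = [[4, 1, 3], [24, -27, 36]] · [[5/6, -7/6, 5/3], [-1/3, 2/3, -5/3], [-2/3, 4/3, -7/3]] = [[1, 0, -2], [5, 2, 1]].

W = [[1, 0, -2], [5, 2, 1]]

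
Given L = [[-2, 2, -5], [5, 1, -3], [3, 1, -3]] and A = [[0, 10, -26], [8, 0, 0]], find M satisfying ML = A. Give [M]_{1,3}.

1

L is on the right of M, so right-multiply by L⁻¹: M = AL⁻¹.
L has determinant 2; L⁻¹ = [[0, 1/2, -1/2], [3, 21/2, -31/2], [1, 4, -6]].
M = AL⁻¹ = [[0, 10, -26], [8, 0, 0]] · [[0, 1/2, -1/2], [3, 21/2, -31/2], [1, 4, -6]] = [[4, 1, 1], [0, 4, -4]].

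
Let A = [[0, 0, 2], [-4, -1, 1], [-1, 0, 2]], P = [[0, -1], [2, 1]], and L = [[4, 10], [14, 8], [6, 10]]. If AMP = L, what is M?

Left-multiply by A⁻¹ and right-multiply by P⁻¹: M = A⁻¹LP⁻¹.
A has determinant -2; A⁻¹ = [[1, 0, -1], [-7/2, -1, 4], [1/2, 0, 0]].
det P = 2, so P⁻¹ = [[1/2, 1/2], [-1, 0]].
A⁻¹L = [[-2, 0], [-4, -3], [2, 5]].
M = (A⁻¹L)P⁻¹ = [[-1, -1], [1, -2], [-4, 1]].

M = [[-1, -1], [1, -2], [-4, 1]]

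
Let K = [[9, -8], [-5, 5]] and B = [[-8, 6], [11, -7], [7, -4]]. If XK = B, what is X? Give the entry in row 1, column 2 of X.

-2

Right-multiplying both sides by K⁻¹ gives X = BK⁻¹.
det K = 5; the adjugate gives K⁻¹ = [[1, 8/5], [1, 9/5]].
X = BK⁻¹ = [[-8, 6], [11, -7], [7, -4]] · [[1, 8/5], [1, 9/5]] = [[-2, -2], [4, 5], [3, 4]].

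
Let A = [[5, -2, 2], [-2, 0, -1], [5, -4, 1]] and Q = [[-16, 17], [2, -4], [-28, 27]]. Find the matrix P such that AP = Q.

A is on the left of P, so left-multiply by A⁻¹: P = A⁻¹Q.
det A = 2, so A⁻¹ = [[-2, -3, 1], [-3/2, -5/2, 1/2], [4, 5, -2]].
P = A⁻¹Q = [[-2, -3, 1], [-3/2, -5/2, 1/2], [4, 5, -2]] · [[-16, 17], [2, -4], [-28, 27]] = [[-2, 5], [5, -2], [2, -6]].

P = [[-2, 5], [5, -2], [2, -6]]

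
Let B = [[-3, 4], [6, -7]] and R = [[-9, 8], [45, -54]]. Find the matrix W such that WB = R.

W = [[-5, -4], [-3, 6]]

B is on the right of W, so right-multiply by B⁻¹: W = RB⁻¹.
det B = -3, so B⁻¹ = [[7/3, 4/3], [2, 1]].
W = RB⁻¹ = [[-9, 8], [45, -54]] · [[7/3, 4/3], [2, 1]] = [[-5, -4], [-3, 6]].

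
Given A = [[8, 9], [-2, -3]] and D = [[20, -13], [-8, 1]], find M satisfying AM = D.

Left-multiplying both sides by A⁻¹ gives M = A⁻¹D.
det A = -6, so A⁻¹ = [[1/2, 3/2], [-1/3, -4/3]].
M = A⁻¹D = [[1/2, 3/2], [-1/3, -4/3]] · [[20, -13], [-8, 1]] = [[-2, -5], [4, 3]].

M = [[-2, -5], [4, 3]]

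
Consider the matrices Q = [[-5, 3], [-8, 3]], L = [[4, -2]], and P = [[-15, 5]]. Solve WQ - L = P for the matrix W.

W = [[-1, 2]]

WQ = P + L = [[-11, 3]].
Right-multiplying both sides by Q⁻¹ gives W = (P + L)Q⁻¹.
Q has determinant 9; Q⁻¹ = [[1/3, -1/3], [8/9, -5/9]].
W = (P + L)Q⁻¹ = [[-1, 2]].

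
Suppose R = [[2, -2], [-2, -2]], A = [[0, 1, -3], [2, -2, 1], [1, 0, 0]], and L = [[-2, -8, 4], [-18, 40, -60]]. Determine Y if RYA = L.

Isolating Y: multiply by R⁻¹ from the left and A⁻¹ from the right, so Y = R⁻¹LA⁻¹.
R has determinant -8; R⁻¹ = [[1/4, -1/4], [-1/4, -1/4]].
A has determinant -5; A⁻¹ = [[0, 0, 1], [-1/5, -3/5, 6/5], [-2/5, -1/5, 2/5]].
R⁻¹L = [[4, -12, 16], [5, -8, 14]].
Y = (R⁻¹L)A⁻¹ = [[-4, 4, -4], [-4, 2, 1]].

Y = [[-4, 4, -4], [-4, 2, 1]]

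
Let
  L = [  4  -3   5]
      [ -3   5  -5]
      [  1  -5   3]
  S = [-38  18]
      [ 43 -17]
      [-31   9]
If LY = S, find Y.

Y = [[-1, -1], [3, 1], [-5, 5]]

Left-multiplying both sides by L⁻¹ gives Y = L⁻¹S.
det L = -2, so L⁻¹ = [[5, 8, 5], [-2, -7/2, -5/2], [-5, -17/2, -11/2]].
Y = L⁻¹S = [[5, 8, 5], [-2, -7/2, -5/2], [-5, -17/2, -11/2]] · [[-38, 18], [43, -17], [-31, 9]] = [[-1, -1], [3, 1], [-5, 5]].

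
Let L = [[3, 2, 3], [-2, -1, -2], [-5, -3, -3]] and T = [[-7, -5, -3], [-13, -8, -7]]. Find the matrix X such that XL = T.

X = [[-1, -3, 2], [0, -1, 3]]

Right-multiplying both sides by L⁻¹ gives X = TL⁻¹.
L has determinant 2; L⁻¹ = [[-3/2, -3/2, -1/2], [2, 3, 0], [1/2, -1/2, 1/2]].
X = TL⁻¹ = [[-7, -5, -3], [-13, -8, -7]] · [[-3/2, -3/2, -1/2], [2, 3, 0], [1/2, -1/2, 1/2]] = [[-1, -3, 2], [0, -1, 3]].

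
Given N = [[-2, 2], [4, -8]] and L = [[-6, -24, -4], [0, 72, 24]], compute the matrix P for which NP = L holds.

Left-multiplying both sides by N⁻¹ gives P = N⁻¹L.
det N = 8; the adjugate gives N⁻¹ = [[-1, -1/4], [-1/2, -1/4]].
P = N⁻¹L = [[-1, -1/4], [-1/2, -1/4]] · [[-6, -24, -4], [0, 72, 24]] = [[6, 6, -2], [3, -6, -4]].

P = [[6, 6, -2], [3, -6, -4]]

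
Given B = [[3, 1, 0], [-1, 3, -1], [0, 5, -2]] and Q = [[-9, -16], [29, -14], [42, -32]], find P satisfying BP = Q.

P = [[-5, -4], [6, -4], [-6, 6]]

Since B multiplies P on the left, P = B⁻¹Q.
det B = -5, so B⁻¹ = [[1/5, -2/5, 1/5], [2/5, 6/5, -3/5], [1, 3, -2]].
P = B⁻¹Q = [[1/5, -2/5, 1/5], [2/5, 6/5, -3/5], [1, 3, -2]] · [[-9, -16], [29, -14], [42, -32]] = [[-5, -4], [6, -4], [-6, 6]].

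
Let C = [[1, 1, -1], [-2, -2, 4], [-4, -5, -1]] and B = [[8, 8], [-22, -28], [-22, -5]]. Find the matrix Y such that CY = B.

Left-multiplying both sides by C⁻¹ gives Y = C⁻¹B.
C has determinant 2; C⁻¹ = [[11, 3, 1], [-9, -5/2, -1], [1, 1/2, 0]].
Y = C⁻¹B = [[11, 3, 1], [-9, -5/2, -1], [1, 1/2, 0]] · [[8, 8], [-22, -28], [-22, -5]] = [[0, -1], [5, 3], [-3, -6]].

Y = [[0, -1], [5, 3], [-3, -6]]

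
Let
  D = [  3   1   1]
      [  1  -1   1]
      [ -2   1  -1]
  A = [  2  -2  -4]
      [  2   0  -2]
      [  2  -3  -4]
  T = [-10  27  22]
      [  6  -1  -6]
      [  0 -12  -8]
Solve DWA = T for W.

W = [[1, 1, -5], [4, -2, -3], [2, 0, 3]]

Isolating W: multiply by D⁻¹ from the left and A⁻¹ from the right, so W = D⁻¹TA⁻¹.
det D = -2, so D⁻¹ = [[0, -1, -1], [1/2, 1/2, 1], [1/2, 5/2, 2]].
det A = 4; the adjugate gives A⁻¹ = [[-3/2, 1, 1], [1, 0, -1], [-3/2, 1/2, 1]].
D⁻¹T = [[-6, 13, 14], [-2, 1, 0], [10, -13, -20]].
W = (D⁻¹T)A⁻¹ = [[1, 1, -5], [4, -2, -3], [2, 0, 3]].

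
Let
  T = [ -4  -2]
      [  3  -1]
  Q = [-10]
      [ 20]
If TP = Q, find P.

P = [[5], [-5]]

Left-multiplying both sides by T⁻¹ gives P = T⁻¹Q.
T has determinant 10; T⁻¹ = [[-1/10, 1/5], [-3/10, -2/5]].
P = T⁻¹Q = [[-1/10, 1/5], [-3/10, -2/5]] · [[-10], [20]] = [[5], [-5]].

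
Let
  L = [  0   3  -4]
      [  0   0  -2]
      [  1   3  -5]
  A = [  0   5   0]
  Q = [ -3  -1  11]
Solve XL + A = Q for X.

X = [[1, 0, -3]]

XL = Q − A = [[-3, -6, 11]].
Right-multiplying both sides by L⁻¹ gives X = (Q − A)L⁻¹.
L has determinant -6; L⁻¹ = [[-1, -1/2, 1], [1/3, -2/3, 0], [0, -1/2, 0]].
X = (Q − A)L⁻¹ = [[1, 0, -3]].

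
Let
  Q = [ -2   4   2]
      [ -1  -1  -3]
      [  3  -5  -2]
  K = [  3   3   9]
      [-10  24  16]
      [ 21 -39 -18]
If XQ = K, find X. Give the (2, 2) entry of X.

Since Q sits to the right of X, X = KQ⁻¹.
det Q = -2, so Q⁻¹ = [[13/2, 1, 5], [11/2, 1, 4], [-4, -1, -3]].
X = KQ⁻¹ = [[3, 3, 9], [-10, 24, 16], [21, -39, -18]] · [[13/2, 1, 5], [11/2, 1, 4], [-4, -1, -3]] = [[0, -3, 0], [3, -2, -2], [-6, 0, 3]].

-2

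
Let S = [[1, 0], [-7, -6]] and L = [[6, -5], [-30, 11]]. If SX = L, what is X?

X = [[6, -5], [-2, 4]]

S is on the left of X, so left-multiply by S⁻¹: X = S⁻¹L.
det S = -6, so S⁻¹ = [[1, 0], [-7/6, -1/6]].
X = S⁻¹L = [[1, 0], [-7/6, -1/6]] · [[6, -5], [-30, 11]] = [[6, -5], [-2, 4]].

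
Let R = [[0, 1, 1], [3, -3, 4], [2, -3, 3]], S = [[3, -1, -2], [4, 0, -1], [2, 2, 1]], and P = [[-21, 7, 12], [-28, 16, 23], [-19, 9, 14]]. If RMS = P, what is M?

M = R⁻¹PS⁻¹ (apply R⁻¹ on the left and S⁻¹ on the right).
R has determinant -4; R⁻¹ = [[-3/4, 3/2, -7/4], [1/4, 1/2, -3/4], [3/4, -1/2, 3/4]].
det S = -4; the adjugate gives S⁻¹ = [[-1/2, 3/4, -1/4], [3/2, -7/4, 5/4], [-2, 2, -1]].
R⁻¹P = [[7, 3, 1], [-5, 3, 4], [-16, 4, 8]].
M = (R⁻¹P)S⁻¹ = [[-1, 2, 1], [-1, -1, 1], [-2, -3, 1]].

M = [[-1, 2, 1], [-1, -1, 1], [-2, -3, 1]]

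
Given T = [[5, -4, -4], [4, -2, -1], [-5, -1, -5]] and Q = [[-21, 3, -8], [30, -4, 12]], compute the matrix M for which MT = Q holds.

M = [[-2, 1, 3], [2, 0, -4]]

T is on the right of M, so right-multiply by T⁻¹: M = QT⁻¹.
T has determinant 1; T⁻¹ = [[9, -16, -4], [25, -45, -11], [-14, 25, 6]].
M = QT⁻¹ = [[-21, 3, -8], [30, -4, 12]] · [[9, -16, -4], [25, -45, -11], [-14, 25, 6]] = [[-2, 1, 3], [2, 0, -4]].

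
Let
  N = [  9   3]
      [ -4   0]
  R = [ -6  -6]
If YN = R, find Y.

Y = [[-2, -3]]

Since N sits to the right of Y, Y = RN⁻¹.
det N = 12; the adjugate gives N⁻¹ = [[0, -1/4], [1/3, 3/4]].
Y = RN⁻¹ = [[-6, -6]] · [[0, -1/4], [1/3, 3/4]] = [[-2, -3]].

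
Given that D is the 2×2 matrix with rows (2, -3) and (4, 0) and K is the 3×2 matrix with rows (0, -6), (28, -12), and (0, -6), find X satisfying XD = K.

D is on the right of X, so right-multiply by D⁻¹: X = KD⁻¹.
det D = 12; the adjugate gives D⁻¹ = [[0, 1/4], [-1/3, 1/6]].
X = KD⁻¹ = [[0, -6], [28, -12], [0, -6]] · [[0, 1/4], [-1/3, 1/6]] = [[2, -1], [4, 5], [2, -1]].

X = [[2, -1], [4, 5], [2, -1]]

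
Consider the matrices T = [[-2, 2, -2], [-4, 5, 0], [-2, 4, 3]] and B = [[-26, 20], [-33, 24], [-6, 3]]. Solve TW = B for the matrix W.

Since T multiplies W on the left, W = T⁻¹B.
det T = 6; the adjugate gives T⁻¹ = [[5/2, -7/3, 5/3], [2, -5/3, 4/3], [-1, 2/3, -1/3]].
W = T⁻¹B = [[5/2, -7/3, 5/3], [2, -5/3, 4/3], [-1, 2/3, -1/3]] · [[-26, 20], [-33, 24], [-6, 3]] = [[2, -1], [-5, 4], [6, -5]].

W = [[2, -1], [-5, 4], [6, -5]]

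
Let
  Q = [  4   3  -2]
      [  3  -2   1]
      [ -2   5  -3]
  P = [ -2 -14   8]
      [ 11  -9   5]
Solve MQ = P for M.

Q is on the right of M, so right-multiply by Q⁻¹: M = PQ⁻¹.
det Q = 3, so Q⁻¹ = [[1/3, -1/3, -1/3], [7/3, -16/3, -10/3], [11/3, -26/3, -17/3]].
M = PQ⁻¹ = [[-2, -14, 8], [11, -9, 5]] · [[1/3, -1/3, -1/3], [7/3, -16/3, -10/3], [11/3, -26/3, -17/3]] = [[-4, 6, 2], [1, 1, -2]].

M = [[-4, 6, 2], [1, 1, -2]]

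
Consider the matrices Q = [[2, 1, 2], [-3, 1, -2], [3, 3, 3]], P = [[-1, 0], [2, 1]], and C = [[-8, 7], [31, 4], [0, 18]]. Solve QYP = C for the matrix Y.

Y = [[5, -1], [2, 5], [5, 2]]

Y = Q⁻¹CP⁻¹ (apply Q⁻¹ on the left and P⁻¹ on the right).
det Q = -3, so Q⁻¹ = [[-3, -1, 4/3], [-1, 0, 2/3], [4, 1, -5/3]].
det P = -1; the adjugate gives P⁻¹ = [[-1, 0], [2, 1]].
Q⁻¹C = [[-7, -1], [8, 5], [-1, 2]].
Y = (Q⁻¹C)P⁻¹ = [[5, -1], [2, 5], [5, 2]].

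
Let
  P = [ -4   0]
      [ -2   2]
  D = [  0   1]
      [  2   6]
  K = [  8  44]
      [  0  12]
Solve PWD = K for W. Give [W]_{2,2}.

Isolating W: multiply by P⁻¹ from the left and D⁻¹ from the right, so W = P⁻¹KD⁻¹.
P has determinant -8; P⁻¹ = [[-1/4, 0], [-1/4, 1/2]].
det D = -2, so D⁻¹ = [[-3, 1/2], [1, 0]].
P⁻¹K = [[-2, -11], [-2, -5]].
W = (P⁻¹K)D⁻¹ = [[-5, -1], [1, -1]].

-1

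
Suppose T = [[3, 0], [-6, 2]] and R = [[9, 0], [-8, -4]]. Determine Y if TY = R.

Since T multiplies Y on the left, Y = T⁻¹R.
det T = 6; the adjugate gives T⁻¹ = [[1/3, 0], [1, 1/2]].
Y = T⁻¹R = [[1/3, 0], [1, 1/2]] · [[9, 0], [-8, -4]] = [[3, 0], [5, -2]].

Y = [[3, 0], [5, -2]]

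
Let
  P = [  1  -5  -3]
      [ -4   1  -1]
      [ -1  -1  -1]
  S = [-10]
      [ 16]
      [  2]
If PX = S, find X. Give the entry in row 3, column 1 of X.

Since P multiplies X on the left, X = P⁻¹S.
det P = -2; the adjugate gives P⁻¹ = [[1, 1, -4], [3/2, 2, -13/2], [-5/2, -3, 19/2]].
X = P⁻¹S = [[1, 1, -4], [3/2, 2, -13/2], [-5/2, -3, 19/2]] · [[-10], [16], [2]] = [[-2], [4], [-4]].

-4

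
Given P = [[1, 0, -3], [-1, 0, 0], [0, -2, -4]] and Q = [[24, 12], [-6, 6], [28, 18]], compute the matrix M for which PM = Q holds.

Left-multiplying both sides by P⁻¹ gives M = P⁻¹Q.
det P = -6, so P⁻¹ = [[0, -1, 0], [2/3, 2/3, -1/2], [-1/3, -1/3, 0]].
M = P⁻¹Q = [[0, -1, 0], [2/3, 2/3, -1/2], [-1/3, -1/3, 0]] · [[24, 12], [-6, 6], [28, 18]] = [[6, -6], [-2, 3], [-6, -6]].

M = [[6, -6], [-2, 3], [-6, -6]]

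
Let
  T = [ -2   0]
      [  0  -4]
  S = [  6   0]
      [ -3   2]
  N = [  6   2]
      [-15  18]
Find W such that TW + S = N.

TW = N − S = [[0, 2], [-12, 16]].
Since T multiplies W on the left, W = T⁻¹(N − S).
det T = 8; the adjugate gives T⁻¹ = [[-1/2, 0], [0, -1/4]].
W = T⁻¹(N − S) = [[0, -1], [3, -4]].

W = [[0, -1], [3, -4]]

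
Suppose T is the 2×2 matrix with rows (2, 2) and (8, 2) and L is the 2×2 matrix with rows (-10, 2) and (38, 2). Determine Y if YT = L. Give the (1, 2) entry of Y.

-2

Since T sits to the right of Y, Y = LT⁻¹.
det T = -12, so T⁻¹ = [[-1/6, 1/6], [2/3, -1/6]].
Y = LT⁻¹ = [[-10, 2], [38, 2]] · [[-1/6, 1/6], [2/3, -1/6]] = [[3, -2], [-5, 6]].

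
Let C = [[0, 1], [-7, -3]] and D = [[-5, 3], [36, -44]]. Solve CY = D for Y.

Since C multiplies Y on the left, Y = C⁻¹D.
det C = 7; the adjugate gives C⁻¹ = [[-3/7, -1/7], [1, 0]].
Y = C⁻¹D = [[-3/7, -1/7], [1, 0]] · [[-5, 3], [36, -44]] = [[-3, 5], [-5, 3]].

Y = [[-3, 5], [-5, 3]]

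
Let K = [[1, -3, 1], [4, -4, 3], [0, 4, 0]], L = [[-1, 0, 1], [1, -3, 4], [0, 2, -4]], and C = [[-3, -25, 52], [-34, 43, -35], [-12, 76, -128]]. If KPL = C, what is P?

P = K⁻¹CL⁻¹ (apply K⁻¹ on the left and L⁻¹ on the right).
K has determinant 4; K⁻¹ = [[-3, 1, -5/4], [0, 0, 1/4], [4, -1, 2]].
det L = -2; the adjugate gives L⁻¹ = [[-2, -1, -3/2], [-2, -2, -5/2], [-1, -1, -3/2]].
K⁻¹C = [[-10, 23, -31], [-3, 19, -32], [-2, 9, -13]].
P = (K⁻¹C)L⁻¹ = [[5, -5, 4], [0, -3, 5], [-1, -3, 0]].

P = [[5, -5, 4], [0, -3, 5], [-1, -3, 0]]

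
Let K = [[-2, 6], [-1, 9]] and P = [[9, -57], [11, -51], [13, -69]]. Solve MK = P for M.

K is on the right of M, so right-multiply by K⁻¹: M = PK⁻¹.
det K = -12; the adjugate gives K⁻¹ = [[-3/4, 1/2], [-1/12, 1/6]].
M = PK⁻¹ = [[9, -57], [11, -51], [13, -69]] · [[-3/4, 1/2], [-1/12, 1/6]] = [[-2, -5], [-4, -3], [-4, -5]].

M = [[-2, -5], [-4, -3], [-4, -5]]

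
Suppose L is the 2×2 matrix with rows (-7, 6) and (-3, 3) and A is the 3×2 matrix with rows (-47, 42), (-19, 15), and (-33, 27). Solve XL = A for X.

Since L sits to the right of X, X = AL⁻¹.
det L = -3; the adjugate gives L⁻¹ = [[-1, 2], [-1, 7/3]].
X = AL⁻¹ = [[-47, 42], [-19, 15], [-33, 27]] · [[-1, 2], [-1, 7/3]] = [[5, 4], [4, -3], [6, -3]].

X = [[5, 4], [4, -3], [6, -3]]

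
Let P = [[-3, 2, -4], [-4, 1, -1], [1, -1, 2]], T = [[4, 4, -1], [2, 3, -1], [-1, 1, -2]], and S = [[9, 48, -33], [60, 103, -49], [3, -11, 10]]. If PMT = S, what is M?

M = P⁻¹ST⁻¹ (apply P⁻¹ on the left and T⁻¹ on the right).
det P = -1, so P⁻¹ = [[-1, 0, -2], [-7, 2, -13], [-3, 1, -5]].
det T = -5, so T⁻¹ = [[1, -7/5, 1/5], [-1, 9/5, -2/5], [-1, 8/5, -4/5]].
P⁻¹S = [[-15, -26, 13], [18, 13, 3], [18, 14, 0]].
M = (P⁻¹S)T⁻¹ = [[-2, -5, -3], [2, 3, -4], [4, 0, -2]].

M = [[-2, -5, -3], [2, 3, -4], [4, 0, -2]]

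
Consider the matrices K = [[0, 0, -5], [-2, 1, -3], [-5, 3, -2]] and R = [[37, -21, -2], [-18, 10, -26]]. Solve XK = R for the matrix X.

X = [[6, -6, -5], [2, 4, 2]]

Right-multiplying both sides by K⁻¹ gives X = RK⁻¹.
K has determinant 5; K⁻¹ = [[7/5, -3, 1], [11/5, -5, 2], [-1/5, 0, 0]].
X = RK⁻¹ = [[37, -21, -2], [-18, 10, -26]] · [[7/5, -3, 1], [11/5, -5, 2], [-1/5, 0, 0]] = [[6, -6, -5], [2, 4, 2]].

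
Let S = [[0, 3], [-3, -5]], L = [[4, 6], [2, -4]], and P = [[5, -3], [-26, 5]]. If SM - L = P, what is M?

M = [[3, -2], [3, 1]]

SM = P + L = [[9, 3], [-24, 1]].
S is on the left of M, so left-multiply by S⁻¹: M = S⁻¹(P + L).
S has determinant 9; S⁻¹ = [[-5/9, -1/3], [1/3, 0]].
M = S⁻¹(P + L) = [[3, -2], [3, 1]].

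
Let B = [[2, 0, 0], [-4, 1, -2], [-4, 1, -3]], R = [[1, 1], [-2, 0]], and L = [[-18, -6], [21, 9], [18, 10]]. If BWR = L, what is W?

W = B⁻¹LR⁻¹ (apply B⁻¹ on the left and R⁻¹ on the right).
det B = -2, so B⁻¹ = [[1/2, 0, 0], [2, 3, -2], [0, 1, -1]].
det R = 2, so R⁻¹ = [[0, -1/2], [1, 1/2]].
B⁻¹L = [[-9, -3], [-9, -5], [3, -1]].
W = (B⁻¹L)R⁻¹ = [[-3, 3], [-5, 2], [-1, -2]].

W = [[-3, 3], [-5, 2], [-1, -2]]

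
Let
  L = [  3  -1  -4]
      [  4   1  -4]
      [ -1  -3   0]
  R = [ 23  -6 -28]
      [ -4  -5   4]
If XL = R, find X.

Since L sits to the right of X, X = RL⁻¹.
det L = 4, so L⁻¹ = [[-3, 3, 2], [1, -1, -1], [-11/4, 5/2, 7/4]].
X = RL⁻¹ = [[23, -6, -28], [-4, -5, 4]] · [[-3, 3, 2], [1, -1, -1], [-11/4, 5/2, 7/4]] = [[2, 5, 3], [-4, 3, 4]].

X = [[2, 5, 3], [-4, 3, 4]]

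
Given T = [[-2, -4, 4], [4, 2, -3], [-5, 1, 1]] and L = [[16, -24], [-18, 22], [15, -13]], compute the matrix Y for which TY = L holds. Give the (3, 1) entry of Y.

4

Since T multiplies Y on the left, Y = T⁻¹L.
det T = 2, so T⁻¹ = [[5/2, 4, 2], [11/2, 9, 5], [7, 11, 6]].
Y = T⁻¹L = [[5/2, 4, 2], [11/2, 9, 5], [7, 11, 6]] · [[16, -24], [-18, 22], [15, -13]] = [[-2, 2], [1, 1], [4, -4]].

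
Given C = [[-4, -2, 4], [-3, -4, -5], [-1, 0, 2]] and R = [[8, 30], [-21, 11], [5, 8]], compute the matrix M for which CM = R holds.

C is on the left of M, so left-multiply by C⁻¹: M = C⁻¹R.
det C = -6; the adjugate gives C⁻¹ = [[4/3, -2/3, -13/3], [-11/6, 2/3, 16/3], [2/3, -1/3, -5/3]].
M = C⁻¹R = [[4/3, -2/3, -13/3], [-11/6, 2/3, 16/3], [2/3, -1/3, -5/3]] · [[8, 30], [-21, 11], [5, 8]] = [[3, -2], [-2, -5], [4, 3]].

M = [[3, -2], [-2, -5], [4, 3]]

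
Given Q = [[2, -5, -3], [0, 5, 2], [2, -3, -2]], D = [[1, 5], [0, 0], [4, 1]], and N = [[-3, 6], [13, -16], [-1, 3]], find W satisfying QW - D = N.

QW = N + D = [[-2, 11], [13, -16], [3, 4]].
Left-multiplying both sides by Q⁻¹ gives W = Q⁻¹(N + D).
Q has determinant 2; Q⁻¹ = [[-2, -1/2, 5/2], [2, 1, -2], [-5, -2, 5]].
W = Q⁻¹(N + D) = [[5, -4], [3, -2], [-1, -3]].

W = [[5, -4], [3, -2], [-1, -3]]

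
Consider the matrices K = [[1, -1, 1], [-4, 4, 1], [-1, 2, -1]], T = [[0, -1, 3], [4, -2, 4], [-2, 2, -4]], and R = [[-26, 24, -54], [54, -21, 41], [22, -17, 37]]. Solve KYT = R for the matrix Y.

Isolating Y: multiply by K⁻¹ from the left and T⁻¹ from the right, so Y = K⁻¹RT⁻¹.
K has determinant -5; K⁻¹ = [[6/5, -1/5, 1], [1, 0, 1], [4/5, 1/5, 0]].
det T = 4, so T⁻¹ = [[0, 1/2, 1/2], [2, 3/2, 3], [1, 1/2, 1]].
K⁻¹R = [[-20, 16, -36], [-4, 7, -17], [-10, 15, -35]].
Y = (K⁻¹R)T⁻¹ = [[-4, -4, 2], [-3, 0, 2], [-5, 0, 5]].

Y = [[-4, -4, 2], [-3, 0, 2], [-5, 0, 5]]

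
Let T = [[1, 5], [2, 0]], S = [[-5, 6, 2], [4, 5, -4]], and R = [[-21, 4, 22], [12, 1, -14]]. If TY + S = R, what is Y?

TY = R − S = [[-16, -2, 20], [8, -4, -10]].
Left-multiplying both sides by T⁻¹ gives Y = T⁻¹(R − S).
det T = -10; the adjugate gives T⁻¹ = [[0, 1/2], [1/5, -1/10]].
Y = T⁻¹(R − S) = [[4, -2, -5], [-4, 0, 5]].

Y = [[4, -2, -5], [-4, 0, 5]]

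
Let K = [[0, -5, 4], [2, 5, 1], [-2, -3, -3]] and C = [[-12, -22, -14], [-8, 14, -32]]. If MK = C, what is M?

Right-multiplying both sides by K⁻¹ gives M = CK⁻¹.
K has determinant -4; K⁻¹ = [[3, 27/4, 25/4], [-1, -2, -2], [-1, -5/2, -5/2]].
M = CK⁻¹ = [[-12, -22, -14], [-8, 14, -32]] · [[3, 27/4, 25/4], [-1, -2, -2], [-1, -5/2, -5/2]] = [[0, -2, 4], [-6, -2, 2]].

M = [[0, -2, 4], [-6, -2, 2]]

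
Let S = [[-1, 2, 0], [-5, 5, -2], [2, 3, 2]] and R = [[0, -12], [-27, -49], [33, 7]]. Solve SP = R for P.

P = [[6, 6], [3, -3], [6, 2]]

Left-multiplying both sides by S⁻¹ gives P = S⁻¹R.
det S = -4, so S⁻¹ = [[-4, 1, 1], [-3/2, 1/2, 1/2], [25/4, -7/4, -5/4]].
P = S⁻¹R = [[-4, 1, 1], [-3/2, 1/2, 1/2], [25/4, -7/4, -5/4]] · [[0, -12], [-27, -49], [33, 7]] = [[6, 6], [3, -3], [6, 2]].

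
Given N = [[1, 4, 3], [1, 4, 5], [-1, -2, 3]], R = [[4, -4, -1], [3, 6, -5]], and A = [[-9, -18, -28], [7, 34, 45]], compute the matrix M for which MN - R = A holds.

MN = A + R = [[-5, -22, -29], [10, 40, 40]].
N is on the right of M, so right-multiply by N⁻¹: M = (A + R)N⁻¹.
det N = -4; the adjugate gives N⁻¹ = [[-11/2, 9/2, -2], [2, -3/2, 1/2], [-1/2, 1/2, 0]].
M = (A + R)N⁻¹ = [[-2, -4, -1], [5, 5, 0]].

M = [[-2, -4, -1], [5, 5, 0]]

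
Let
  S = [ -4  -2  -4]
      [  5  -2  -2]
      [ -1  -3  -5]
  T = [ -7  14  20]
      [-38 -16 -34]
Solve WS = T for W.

Right-multiplying both sides by S⁻¹ gives W = TS⁻¹.
det S = -2; the adjugate gives S⁻¹ = [[-2, -1, 2], [-27/2, -8, 14], [17/2, 5, -9]].
W = TS⁻¹ = [[-7, 14, 20], [-38, -16, -34]] · [[-2, -1, 2], [-27/2, -8, 14], [17/2, 5, -9]] = [[-5, -5, 2], [3, -4, 6]].

W = [[-5, -5, 2], [3, -4, 6]]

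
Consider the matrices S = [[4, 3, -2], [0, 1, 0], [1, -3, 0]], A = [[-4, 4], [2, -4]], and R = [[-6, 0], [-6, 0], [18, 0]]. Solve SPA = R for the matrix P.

Left-multiply by S⁻¹ and right-multiply by A⁻¹: P = S⁻¹RA⁻¹.
det S = 2, so S⁻¹ = [[0, 3, 1], [0, 1, 0], [-1/2, 15/2, 2]].
det A = 8; the adjugate gives A⁻¹ = [[-1/2, -1/2], [-1/4, -1/2]].
S⁻¹R = [[0, 0], [-6, 0], [-6, 0]].
P = (S⁻¹R)A⁻¹ = [[0, 0], [3, 3], [3, 3]].

P = [[0, 0], [3, 3], [3, 3]]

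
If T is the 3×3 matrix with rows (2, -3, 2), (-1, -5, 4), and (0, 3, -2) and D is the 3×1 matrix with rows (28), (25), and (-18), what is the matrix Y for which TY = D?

Since T multiplies Y on the left, Y = T⁻¹D.
T has determinant -4; T⁻¹ = [[1/2, 0, 1/2], [1/2, 1, 5/2], [3/4, 3/2, 13/4]].
Y = T⁻¹D = [[1/2, 0, 1/2], [1/2, 1, 5/2], [3/4, 3/2, 13/4]] · [[28], [25], [-18]] = [[5], [-6], [0]].

Y = [[5], [-6], [0]]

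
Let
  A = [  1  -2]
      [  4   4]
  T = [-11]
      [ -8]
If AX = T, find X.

X = [[-5], [3]]

A is on the left of X, so left-multiply by A⁻¹: X = A⁻¹T.
A has determinant 12; A⁻¹ = [[1/3, 1/6], [-1/3, 1/12]].
X = A⁻¹T = [[1/3, 1/6], [-1/3, 1/12]] · [[-11], [-8]] = [[-5], [3]].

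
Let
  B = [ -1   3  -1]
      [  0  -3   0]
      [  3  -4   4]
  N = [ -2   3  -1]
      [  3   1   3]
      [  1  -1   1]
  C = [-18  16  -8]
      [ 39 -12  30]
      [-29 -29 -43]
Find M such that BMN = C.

M = [[-2, -1, -4], [3, -3, 2], [1, -5, -1]]

M = B⁻¹CN⁻¹ (apply B⁻¹ on the left and N⁻¹ on the right).
det B = 3; the adjugate gives B⁻¹ = [[-4, -8/3, -1], [0, -1/3, 0], [3, 5/3, 1]].
N has determinant -4; N⁻¹ = [[-1, 1/2, -5/2], [0, 1/4, -3/4], [1, -1/4, 11/4]].
B⁻¹C = [[-3, -3, -5], [-13, 4, -10], [-18, -1, -17]].
M = (B⁻¹C)N⁻¹ = [[-2, -1, -4], [3, -3, 2], [1, -5, -1]].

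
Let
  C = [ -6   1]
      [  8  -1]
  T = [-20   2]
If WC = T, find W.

W = [[-2, -4]]

Right-multiplying both sides by C⁻¹ gives W = TC⁻¹.
det C = -2, so C⁻¹ = [[1/2, 1/2], [4, 3]].
W = TC⁻¹ = [[-20, 2]] · [[1/2, 1/2], [4, 3]] = [[-2, -4]].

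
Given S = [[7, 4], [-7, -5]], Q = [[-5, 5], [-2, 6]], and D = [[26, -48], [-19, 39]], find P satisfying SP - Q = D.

P = [[3, -5], [0, -2]]

SP = D + Q = [[21, -43], [-21, 45]].
S is on the left of P, so left-multiply by S⁻¹: P = S⁻¹(D + Q).
S has determinant -7; S⁻¹ = [[5/7, 4/7], [-1, -1]].
P = S⁻¹(D + Q) = [[3, -5], [0, -2]].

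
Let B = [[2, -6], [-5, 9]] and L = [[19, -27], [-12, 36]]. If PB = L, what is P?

Right-multiplying both sides by B⁻¹ gives P = LB⁻¹.
det B = -12, so B⁻¹ = [[-3/4, -1/2], [-5/12, -1/6]].
P = LB⁻¹ = [[19, -27], [-12, 36]] · [[-3/4, -1/2], [-5/12, -1/6]] = [[-3, -5], [-6, 0]].

P = [[-3, -5], [-6, 0]]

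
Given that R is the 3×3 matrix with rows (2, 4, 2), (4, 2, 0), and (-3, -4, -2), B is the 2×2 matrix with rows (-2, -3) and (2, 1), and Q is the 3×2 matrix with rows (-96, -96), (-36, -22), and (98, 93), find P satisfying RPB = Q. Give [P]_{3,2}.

Isolating P: multiply by R⁻¹ from the left and B⁻¹ from the right, so P = R⁻¹QB⁻¹.
det R = 4; the adjugate gives R⁻¹ = [[-1, 0, -1], [2, 1/2, 2], [-5/2, -1, -3]].
det B = 4, so B⁻¹ = [[1/4, 3/4], [-1/2, -1/2]].
R⁻¹Q = [[-2, 3], [-14, -17], [-18, -17]].
P = (R⁻¹Q)B⁻¹ = [[-2, -3], [5, -2], [4, -5]].

-5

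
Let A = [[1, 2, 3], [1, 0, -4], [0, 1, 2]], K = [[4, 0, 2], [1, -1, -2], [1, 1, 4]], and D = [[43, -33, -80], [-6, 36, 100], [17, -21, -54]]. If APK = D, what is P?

P = [[5, -3, -3], [2, 1, -2], [1, 5, -4]]

P = A⁻¹DK⁻¹ (apply A⁻¹ on the left and K⁻¹ on the right).
det A = 3, so A⁻¹ = [[4/3, -1/3, -8/3], [-2/3, 2/3, 7/3], [1/3, -1/3, -2/3]].
K has determinant -4; K⁻¹ = [[1/2, -1/2, -1/2], [3/2, -7/2, -5/2], [-1/2, 1, 1]].
A⁻¹D = [[14, 0, 4], [7, -3, -6], [5, -9, -24]].
P = (A⁻¹D)K⁻¹ = [[5, -3, -3], [2, 1, -2], [1, 5, -4]].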